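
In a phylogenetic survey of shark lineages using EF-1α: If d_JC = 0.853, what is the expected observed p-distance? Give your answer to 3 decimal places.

p = (3/4)(1 − e^(−4d/3)) = 0.75 × (1 − e^(-1.137333)) = 0.75 × (1 − 0.320673) = 0.509495.

0.509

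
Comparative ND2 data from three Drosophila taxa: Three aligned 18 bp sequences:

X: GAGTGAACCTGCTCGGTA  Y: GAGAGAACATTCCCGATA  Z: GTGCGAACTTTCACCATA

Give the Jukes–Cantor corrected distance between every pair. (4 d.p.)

d(X,Y) = 0.3470, d(X,Z) = 0.5482, d(Y,Z) = 0.3470

X–Y: 5/18 sites differ → p ≈ 0.277778, d = −0.75 ln(1 − 0.370371) = 0.346968 ≈ 0.3470.
X–Z: 7/18 sites differ → p ≈ 0.388889, d = −0.75 ln(1 − 0.518519) = 0.548166 ≈ 0.5482.
Y–Z: 5/18 sites differ → p ≈ 0.277778, d = −0.75 ln(1 − 0.370371) = 0.346968 ≈ 0.3470.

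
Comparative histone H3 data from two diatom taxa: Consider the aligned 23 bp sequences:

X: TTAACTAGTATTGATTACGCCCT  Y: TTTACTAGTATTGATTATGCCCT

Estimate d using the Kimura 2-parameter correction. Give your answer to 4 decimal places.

0.0926

Of 23 sites, 1 differences are transitions and 1 are transversions, so P = 1/23 ≈ 0.043478 and Q = 1/23 ≈ 0.043478.
Under the Kimura two-parameter model, d = −½ ln(1 − 2P − Q) − ¼ ln(1 − 2Q).
1 − 2P − Q = 0.869566, giving −½ ln(0.869566) = 0.069881.
1 − 2Q = 0.913044, giving −¼ ln(0.913044) = 0.022743.
d = 0.069881 + 0.022743 = 0.092624.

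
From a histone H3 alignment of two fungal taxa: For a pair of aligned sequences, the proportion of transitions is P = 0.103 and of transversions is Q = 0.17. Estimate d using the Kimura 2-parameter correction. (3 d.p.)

0.340

Under the Kimura two-parameter model, d = −½ ln(1 − 2P − Q) − ¼ ln(1 − 2Q).
1 − 2P − Q = 0.624, giving −½ ln(0.624) = 0.235802.
1 − 2Q = 0.66, giving −¼ ln(0.66) = 0.103879.
d = 0.235802 + 0.103879 = 0.339681.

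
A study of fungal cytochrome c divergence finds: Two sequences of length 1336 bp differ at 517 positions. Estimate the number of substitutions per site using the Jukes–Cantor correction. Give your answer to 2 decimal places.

0.54

p = 517/1336 ≈ 0.386976.
d = −(3/4) ln(1 − 4p/3) = −0.75 ln(1 − 0.515968) = −0.75 ln(0.484032)
  = −0.75 × (-0.725604) = 0.544203 substitutions/site.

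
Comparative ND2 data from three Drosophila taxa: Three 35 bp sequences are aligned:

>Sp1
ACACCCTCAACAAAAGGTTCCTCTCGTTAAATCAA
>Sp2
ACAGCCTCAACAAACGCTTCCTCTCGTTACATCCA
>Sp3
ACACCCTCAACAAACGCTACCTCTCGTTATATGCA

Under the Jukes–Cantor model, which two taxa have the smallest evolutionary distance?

Sp2 and Sp3

Sp1–Sp2: 5/35 differ, p = 0.143, d = 0.158.
Sp1–Sp3: 6/35 differ, p = 0.171, d = 0.195.
Sp2–Sp3: 4/35 differ, p = 0.114, d = 0.124.
The smallest distance is between Sp2 and Sp3.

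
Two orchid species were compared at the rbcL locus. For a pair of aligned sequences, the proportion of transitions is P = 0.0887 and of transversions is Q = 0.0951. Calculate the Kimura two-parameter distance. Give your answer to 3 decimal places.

0.212

Under the Kimura two-parameter model, d = −½ ln(1 − 2P − Q) − ¼ ln(1 − 2Q).
1 − 2P − Q = 0.7275, giving −½ ln(0.7275) = 0.159071.
1 − 2Q = 0.8098, giving −¼ ln(0.8098) = 0.052742.
d = 0.159071 + 0.052742 = 0.211813.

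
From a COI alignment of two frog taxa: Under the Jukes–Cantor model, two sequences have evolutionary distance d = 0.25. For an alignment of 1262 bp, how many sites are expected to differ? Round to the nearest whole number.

268

Invert JC69: p = (3/4)(1 − e^(−4d/3)) = 0.75 × (1 − e^(-0.333333)) = 0.75 × (1 − 0.716532) = 0.212601.
Expected differing sites = pL ≈ 0.212601 × 1262 = 268.302462 ≈ 268.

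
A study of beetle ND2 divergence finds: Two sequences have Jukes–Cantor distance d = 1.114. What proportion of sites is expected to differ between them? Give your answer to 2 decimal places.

0.58

p = (3/4)(1 − e^(−4d/3)) = 0.75 × (1 − e^(-1.485333)) = 0.75 × (1 − 0.226427) = 0.580180.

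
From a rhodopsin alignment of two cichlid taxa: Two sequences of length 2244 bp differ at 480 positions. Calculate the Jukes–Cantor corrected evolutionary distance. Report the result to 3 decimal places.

0.252

p = 480/2244 ≈ 0.213904.
d = −(3/4) ln(1 − 4p/3) = −0.75 ln(1 − 0.285205) = −0.75 ln(0.714795)
  = −0.75 × (-0.335759) = 0.251819 substitutions/site.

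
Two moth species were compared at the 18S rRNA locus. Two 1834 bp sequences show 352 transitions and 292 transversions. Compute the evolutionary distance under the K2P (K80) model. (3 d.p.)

0.487

P = 352/1834 ≈ 0.19193 and Q = 292/1834 ≈ 0.159215.
Under the Kimura two-parameter model, d = −½ ln(1 − 2P − Q) − ¼ ln(1 − 2Q).
1 − 2P − Q = 0.456925, giving −½ ln(0.456925) = 0.391618.
1 − 2Q = 0.68157, giving −¼ ln(0.68157) = 0.095839.
d = 0.391618 + 0.095839 = 0.487457.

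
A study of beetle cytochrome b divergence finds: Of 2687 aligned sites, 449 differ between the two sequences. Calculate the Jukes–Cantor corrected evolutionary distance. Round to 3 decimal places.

0.189

p = 449/2687 ≈ 0.167101.
d = −(3/4) ln(1 − 4p/3) = −0.75 ln(1 − 0.222801) = −0.75 ln(0.777199)
  = −0.75 × (-0.252059) = 0.189044 substitutions/site.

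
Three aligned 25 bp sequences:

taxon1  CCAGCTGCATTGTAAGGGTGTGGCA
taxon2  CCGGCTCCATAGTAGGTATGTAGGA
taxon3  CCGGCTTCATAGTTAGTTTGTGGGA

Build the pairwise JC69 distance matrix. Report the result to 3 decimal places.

d(taxon1,taxon2) = 0.417, d(taxon1,taxon3) = 0.351, d(taxon2,taxon3) = 0.233

taxon1–taxon2: 8/25 sites differ → p = 0.32, d = −0.75 ln(1 − 0.426667) = 0.417216 ≈ 0.417.
taxon1–taxon3: 7/25 sites differ → p = 0.28, d = −0.75 ln(1 − 0.373333) = 0.350505 ≈ 0.351.
taxon2–taxon3: 5/25 sites differ → p = 0.2, d = −0.75 ln(1 − 0.266667) = 0.232617 ≈ 0.233.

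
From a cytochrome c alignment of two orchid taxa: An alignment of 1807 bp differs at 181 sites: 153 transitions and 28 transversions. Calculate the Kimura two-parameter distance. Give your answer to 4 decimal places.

0.1101

P = 153/1807 ≈ 0.084671 and Q = 28/1807 ≈ 0.015495.
Under the Kimura two-parameter model, d = −½ ln(1 − 2P − Q) − ¼ ln(1 − 2Q).
1 − 2P − Q = 0.815163, giving −½ ln(0.815163) = 0.102184.
1 − 2Q = 0.96901, giving −¼ ln(0.96901) = 0.007870.
d = 0.102184 + 0.007870 = 0.110054.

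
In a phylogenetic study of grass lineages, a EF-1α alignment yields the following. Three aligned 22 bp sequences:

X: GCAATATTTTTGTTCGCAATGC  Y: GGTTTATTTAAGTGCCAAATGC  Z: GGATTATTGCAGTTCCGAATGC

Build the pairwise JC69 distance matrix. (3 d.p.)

X–Y: 8/22 sites differ → p ≈ 0.363636, d = −0.75 ln(1 − 0.484848) = 0.497470 ≈ 0.497.
X–Z: 7/22 sites differ → p ≈ 0.318182, d = −0.75 ln(1 − 0.424243) = 0.414052 ≈ 0.414.
Y–Z: 5/22 sites differ → p ≈ 0.227273, d = −0.75 ln(1 − 0.303031) = 0.270761 ≈ 0.271.

d(X,Y) = 0.497, d(X,Z) = 0.414, d(Y,Z) = 0.271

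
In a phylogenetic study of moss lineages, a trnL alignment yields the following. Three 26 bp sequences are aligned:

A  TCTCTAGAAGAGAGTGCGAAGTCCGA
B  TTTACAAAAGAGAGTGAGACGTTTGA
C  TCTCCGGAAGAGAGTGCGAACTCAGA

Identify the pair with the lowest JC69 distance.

A–B: 8/26 differ, p = 0.308, d = 0.396.
A–C: 4/26 differ, p = 0.154, d = 0.172.
B–C: 9/26 differ, p = 0.346, d = 0.464.
The smallest distance is between A and C.

A and C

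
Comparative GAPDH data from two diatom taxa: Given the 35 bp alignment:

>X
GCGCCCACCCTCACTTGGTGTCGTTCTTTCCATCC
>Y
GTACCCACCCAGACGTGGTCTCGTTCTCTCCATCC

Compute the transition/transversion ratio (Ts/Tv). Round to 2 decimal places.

Transitions are A↔G and C↔T; transversions are all other mismatches.
Transitions: 3. Transversions: 4.
R = 3/4 = 0.75.

0.75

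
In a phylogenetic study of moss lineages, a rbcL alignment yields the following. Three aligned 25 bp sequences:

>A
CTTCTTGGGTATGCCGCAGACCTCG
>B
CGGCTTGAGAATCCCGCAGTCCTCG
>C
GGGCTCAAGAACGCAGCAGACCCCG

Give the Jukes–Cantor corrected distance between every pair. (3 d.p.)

A–B: 6/25 sites differ → p = 0.24, d = −0.75 ln(1 − 0.32) = 0.289247 ≈ 0.289.
A–C: 10/25 sites differ → p = 0.4, d = −0.75 ln(1 − 0.533333) = 0.571605 ≈ 0.572.
B–C: 8/25 sites differ → p = 0.32, d = −0.75 ln(1 − 0.426667) = 0.417216 ≈ 0.417.

d(A,B) = 0.289, d(A,C) = 0.572, d(B,C) = 0.417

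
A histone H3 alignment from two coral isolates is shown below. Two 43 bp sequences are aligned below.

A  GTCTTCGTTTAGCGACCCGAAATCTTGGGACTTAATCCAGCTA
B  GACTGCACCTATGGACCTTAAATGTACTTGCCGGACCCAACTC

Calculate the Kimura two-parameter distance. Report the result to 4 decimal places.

0.8023

Of 43 sites, 9 differences are transitions and 12 are transversions, so P = 9/43 ≈ 0.209302 and Q = 12/43 ≈ 0.27907.
Under the Kimura two-parameter model, d = −½ ln(1 − 2P − Q) − ¼ ln(1 − 2Q).
1 − 2P − Q = 0.302326, giving −½ ln(0.302326) = 0.598125.
1 − 2Q = 0.44186, giving −¼ ln(0.44186) = 0.204191.
d = 0.598125 + 0.204191 = 0.802316.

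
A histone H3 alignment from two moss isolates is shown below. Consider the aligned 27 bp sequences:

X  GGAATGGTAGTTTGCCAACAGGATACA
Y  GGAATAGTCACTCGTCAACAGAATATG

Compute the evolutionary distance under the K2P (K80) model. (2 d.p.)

0.52

Of 27 sites, 8 differences are transitions and 1 are transversions, so P = 8/27 ≈ 0.296296 and Q = 1/27 ≈ 0.037037.
Under the Kimura two-parameter model, d = −½ ln(1 − 2P − Q) − ¼ ln(1 − 2Q).
1 − 2P − Q = 0.370371, giving −½ ln(0.370371) = 0.496625.
1 − 2Q = 0.925926, giving −¼ ln(0.925926) = 0.019240.
d = 0.496625 + 0.019240 = 0.515865.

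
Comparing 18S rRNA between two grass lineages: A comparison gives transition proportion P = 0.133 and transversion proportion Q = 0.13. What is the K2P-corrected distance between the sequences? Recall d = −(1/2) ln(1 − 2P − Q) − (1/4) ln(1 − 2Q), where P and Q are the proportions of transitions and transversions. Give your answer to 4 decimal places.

Under the Kimura two-parameter model, d = −½ ln(1 − 2P − Q) − ¼ ln(1 − 2Q).
1 − 2P − Q = 0.604, giving −½ ln(0.604) = 0.252091.
1 − 2Q = 0.74, giving −¼ ln(0.74) = 0.075276.
d = 0.252091 + 0.075276 = 0.327367.

0.3274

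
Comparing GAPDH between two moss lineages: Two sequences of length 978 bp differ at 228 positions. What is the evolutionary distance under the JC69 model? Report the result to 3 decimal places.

p = 228/978 ≈ 0.233129.
d = −(3/4) ln(1 − 4p/3) = −0.75 ln(1 − 0.310839) = −0.75 ln(0.689161)
  = −0.75 × (-0.372280) = 0.279210 substitutions/site.

0.279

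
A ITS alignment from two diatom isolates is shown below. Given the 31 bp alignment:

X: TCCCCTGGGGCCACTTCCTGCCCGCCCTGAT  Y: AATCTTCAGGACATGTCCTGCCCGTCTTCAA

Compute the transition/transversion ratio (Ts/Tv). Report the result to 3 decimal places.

Transitions are A↔G and C↔T; transversions are all other mismatches.
Transitions: 6. Transversions: 7.
R = 6/7 = 0.857142… ≈ 0.857 (to 3 d.p.).

0.857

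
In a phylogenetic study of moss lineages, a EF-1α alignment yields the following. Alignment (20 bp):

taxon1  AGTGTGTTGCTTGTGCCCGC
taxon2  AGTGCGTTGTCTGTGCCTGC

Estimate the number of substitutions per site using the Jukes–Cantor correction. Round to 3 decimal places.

0.233

The sequences differ at 4 of 20 sites (5, 10, 11, 18), so p = 4/20 = 0.2.
d = −(3/4) ln(1 − 4p/3) = −0.75 ln(1 − 0.266667) = −0.75 ln(0.733333)
  = −0.75 × (-0.310155) = 0.232616 substitutions/site.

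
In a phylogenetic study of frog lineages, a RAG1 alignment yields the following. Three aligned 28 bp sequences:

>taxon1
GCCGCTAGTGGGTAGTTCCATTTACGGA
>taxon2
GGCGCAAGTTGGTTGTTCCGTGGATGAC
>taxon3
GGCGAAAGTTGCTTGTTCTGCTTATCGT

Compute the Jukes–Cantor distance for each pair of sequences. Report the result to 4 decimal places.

taxon1–taxon2: 10/28 sites differ → p ≈ 0.357143, d = −0.75 ln(1 − 0.476191) = 0.484971 ≈ 0.4850.
taxon1–taxon3: 12/28 sites differ → p ≈ 0.428571, d = −0.75 ln(1 − 0.571428) = 0.635472 ≈ 0.6355.
taxon2–taxon3: 9/28 sites differ → p ≈ 0.321429, d = −0.75 ln(1 − 0.428572) = 0.419713 ≈ 0.4197.

d(taxon1,taxon2) = 0.4850, d(taxon1,taxon3) = 0.6355, d(taxon2,taxon3) = 0.4197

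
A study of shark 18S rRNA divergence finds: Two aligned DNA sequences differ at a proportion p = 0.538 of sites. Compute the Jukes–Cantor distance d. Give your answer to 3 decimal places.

0.948

d = −(3/4) ln(1 − 4p/3) = −0.75 ln(1 − 0.717333) = −0.75 ln(0.282667)
  = −0.75 × (-1.263486) = 0.947615 substitutions/site.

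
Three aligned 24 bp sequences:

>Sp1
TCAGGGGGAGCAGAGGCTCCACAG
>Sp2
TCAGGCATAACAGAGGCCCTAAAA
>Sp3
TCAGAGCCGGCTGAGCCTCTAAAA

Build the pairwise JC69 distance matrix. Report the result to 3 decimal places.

Sp1–Sp2: 8/24 sites differ → p ≈ 0.333333, d = −0.75 ln(1 − 0.444444) = 0.440839 ≈ 0.441.
Sp1–Sp3: 9/24 sites differ → p = 0.375, d = −0.75 ln(1 − 0.5) = 0.519860 ≈ 0.520.
Sp2–Sp3: 9/24 sites differ → p = 0.375, d = −0.75 ln(1 − 0.5) = 0.519860 ≈ 0.520.

d(Sp1,Sp2) = 0.441, d(Sp1,Sp3) = 0.520, d(Sp2,Sp3) = 0.520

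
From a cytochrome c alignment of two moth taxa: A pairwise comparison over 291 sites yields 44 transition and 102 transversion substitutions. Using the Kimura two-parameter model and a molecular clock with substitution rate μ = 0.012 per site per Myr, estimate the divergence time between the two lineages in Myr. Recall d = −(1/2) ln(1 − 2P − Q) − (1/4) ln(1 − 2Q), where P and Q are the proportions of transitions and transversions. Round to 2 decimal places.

P = 44/291 ≈ 0.151203 and Q = 102/291 ≈ 0.350515.
Under the Kimura two-parameter model, d = −½ ln(1 − 2P − Q) − ¼ ln(1 − 2Q).
1 − 2P − Q = 0.347079, giving −½ ln(0.347079) = 0.529101.
1 − 2Q = 0.29897, giving −¼ ln(0.29897) = 0.301853.
d = 0.529101 + 0.301853 = 0.830954.
Under a molecular clock d = 2μt, so t = d/(2μ) = 0.830954 / (2 × 0.012) = 34.62 Myr.

34.62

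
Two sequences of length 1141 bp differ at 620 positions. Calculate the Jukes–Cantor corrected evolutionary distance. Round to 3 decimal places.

0.967

p = 620/1141 ≈ 0.543383.
d = −(3/4) ln(1 − 4p/3) = −0.75 ln(1 − 0.724511) = −0.75 ln(0.275489)
  = −0.75 × (-1.289208) = 0.966906 substitutions/site.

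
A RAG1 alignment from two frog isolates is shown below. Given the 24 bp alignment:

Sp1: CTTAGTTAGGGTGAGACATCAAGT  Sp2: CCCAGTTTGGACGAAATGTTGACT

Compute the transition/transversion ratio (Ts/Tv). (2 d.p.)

Transitions are A↔G and C↔T; transversions are all other mismatches.
Transitions: 9. Transversions: 2.
R = 9/2 = 4.50.

4.50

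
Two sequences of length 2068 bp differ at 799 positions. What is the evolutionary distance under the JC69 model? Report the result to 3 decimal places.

0.543

p = 799/2068 ≈ 0.386364.
d = −(3/4) ln(1 − 4p/3) = −0.75 ln(1 − 0.515152) = −0.75 ln(0.484848)
  = −0.75 × (-0.723920) = 0.542940 substitutions/site.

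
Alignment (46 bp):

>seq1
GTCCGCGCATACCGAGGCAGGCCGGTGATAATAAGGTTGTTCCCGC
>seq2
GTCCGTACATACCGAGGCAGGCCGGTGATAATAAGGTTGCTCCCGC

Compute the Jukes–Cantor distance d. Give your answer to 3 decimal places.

The sequences differ at 3 of 46 sites (6, 7, 40), so p = 3/46 ≈ 0.065217.
d = −(3/4) ln(1 − 4p/3) = −0.75 ln(1 − 0.086956) = −0.75 ln(0.913044)
  = −0.75 × (-0.090971) = 0.068228 substitutions/site.

0.068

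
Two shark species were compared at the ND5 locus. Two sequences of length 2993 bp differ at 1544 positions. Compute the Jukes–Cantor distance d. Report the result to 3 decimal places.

p = 1544/2993 ≈ 0.51587.
d = −(3/4) ln(1 − 4p/3) = −0.75 ln(1 − 0.687827) = −0.75 ln(0.312173)
  = −0.75 × (-1.164198) = 0.873149 substitutions/site.

0.873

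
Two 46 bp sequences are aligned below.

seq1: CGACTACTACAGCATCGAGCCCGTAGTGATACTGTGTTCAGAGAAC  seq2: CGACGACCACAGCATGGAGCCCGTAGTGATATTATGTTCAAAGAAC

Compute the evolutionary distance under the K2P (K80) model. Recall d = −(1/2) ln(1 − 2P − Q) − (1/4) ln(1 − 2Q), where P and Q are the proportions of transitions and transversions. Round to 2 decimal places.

Of 46 sites, 4 differences are transitions and 2 are transversions, so P = 4/46 ≈ 0.086957 and Q = 2/46 ≈ 0.043478.
Under the Kimura two-parameter model, d = −½ ln(1 − 2P − Q) − ¼ ln(1 − 2Q).
1 − 2P − Q = 0.782608, giving −½ ln(0.782608) = 0.122562.
1 − 2Q = 0.913044, giving −¼ ln(0.913044) = 0.022743.
d = 0.122562 + 0.022743 = 0.145305.

0.15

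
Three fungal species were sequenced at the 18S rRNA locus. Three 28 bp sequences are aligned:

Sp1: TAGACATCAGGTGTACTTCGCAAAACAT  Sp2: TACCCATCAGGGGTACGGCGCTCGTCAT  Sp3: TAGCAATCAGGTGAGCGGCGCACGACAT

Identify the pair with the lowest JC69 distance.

Sp1–Sp2: 9/28 differ, p = 0.321, d = 0.420.
Sp1–Sp3: 8/28 differ, p = 0.286, d = 0.360.
Sp2–Sp3: 7/28 differ, p = 0.250, d = 0.304.
The smallest distance is between Sp2 and Sp3.

Sp2 and Sp3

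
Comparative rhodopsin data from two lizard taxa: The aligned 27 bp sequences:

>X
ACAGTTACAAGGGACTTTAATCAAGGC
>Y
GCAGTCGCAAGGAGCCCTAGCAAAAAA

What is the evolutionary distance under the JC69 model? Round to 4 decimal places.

The sequences differ at 13 of 27 sites, so p = 13/27 ≈ 0.481481.
d = −(3/4) ln(1 − 4p/3) = −0.75 ln(1 − 0.641975) = −0.75 ln(0.358025)
  = −0.75 × (-1.027152) = 0.770364 substitutions/site.

0.7704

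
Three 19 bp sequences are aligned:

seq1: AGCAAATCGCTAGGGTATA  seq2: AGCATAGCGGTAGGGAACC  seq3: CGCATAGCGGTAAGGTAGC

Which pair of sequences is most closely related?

seq1–seq2: 6/19 differ, p = 0.316, d = 0.410.
seq1–seq3: 7/19 differ, p = 0.368, d = 0.507.
seq2–seq3: 4/19 differ, p = 0.211, d = 0.247.
The smallest distance is between seq2 and seq3.

seq2 and seq3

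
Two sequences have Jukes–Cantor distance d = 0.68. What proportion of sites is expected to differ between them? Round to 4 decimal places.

p = (3/4)(1 − e^(−4d/3)) = 0.75 × (1 − e^(-0.906667)) = 0.75 × (1 − 0.403868) = 0.447099.

0.4471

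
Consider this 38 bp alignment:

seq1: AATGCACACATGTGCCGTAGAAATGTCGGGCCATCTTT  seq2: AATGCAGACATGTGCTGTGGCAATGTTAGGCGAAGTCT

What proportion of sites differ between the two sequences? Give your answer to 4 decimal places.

The sequences differ at 10 of 38 positions (sites 7, 16, 19, 21, 27, 28, 32, 34, 35, 37).
p = 10/38 = 0.263157… ≈ 0.2632 (to 4 d.p.).

0.2632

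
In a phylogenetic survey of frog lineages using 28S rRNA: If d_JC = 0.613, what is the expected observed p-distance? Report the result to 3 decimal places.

0.419

p = (3/4)(1 − e^(−4d/3)) = 0.75 × (1 − e^(-0.817333)) = 0.75 × (1 − 0.441608) = 0.418794.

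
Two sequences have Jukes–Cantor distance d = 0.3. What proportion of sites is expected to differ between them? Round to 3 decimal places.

p = (3/4)(1 − e^(−4d/3)) = 0.75 × (1 − e^(-0.4)) = 0.75 × (1 − 0.670320) = 0.247260.

0.247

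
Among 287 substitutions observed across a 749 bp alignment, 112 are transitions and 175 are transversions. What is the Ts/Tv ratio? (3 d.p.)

0.640

R = 112/175 = 0.640.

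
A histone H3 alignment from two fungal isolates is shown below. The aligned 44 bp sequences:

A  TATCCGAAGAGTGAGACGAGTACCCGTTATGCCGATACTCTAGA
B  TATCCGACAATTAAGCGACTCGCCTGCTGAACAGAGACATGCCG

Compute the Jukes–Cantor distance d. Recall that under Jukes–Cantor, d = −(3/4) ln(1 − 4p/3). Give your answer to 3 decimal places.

0.974

The sequences differ at 24 of 44 sites, so p = 24/44 ≈ 0.545455.
d = −(3/4) ln(1 − 4p/3) = −0.75 ln(1 − 0.727273) = −0.75 ln(0.272727)
  = −0.75 × (-1.299284) = 0.974463 substitutions/site.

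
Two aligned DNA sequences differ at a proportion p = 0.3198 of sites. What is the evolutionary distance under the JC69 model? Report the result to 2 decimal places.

d = −(3/4) ln(1 − 4p/3) = −0.75 ln(1 − 0.4264) = −0.75 ln(0.5736)
  = −0.75 × (-0.555823) = 0.416867 substitutions/site.

0.42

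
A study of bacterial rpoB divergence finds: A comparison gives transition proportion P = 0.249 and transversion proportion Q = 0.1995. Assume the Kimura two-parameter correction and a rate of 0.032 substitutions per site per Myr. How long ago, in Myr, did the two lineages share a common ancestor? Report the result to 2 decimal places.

11.33

Under the Kimura two-parameter model, d = −½ ln(1 − 2P − Q) − ¼ ln(1 − 2Q).
1 − 2P − Q = 0.3025, giving −½ ln(0.3025) = 0.597837.
1 − 2Q = 0.601, giving −¼ ln(0.601) = 0.127290.
d = 0.597837 + 0.127290 = 0.725127.
Under a molecular clock d = 2μt, so t = d/(2μ) = 0.725127 / (2 × 0.032) = 11.33 Myr.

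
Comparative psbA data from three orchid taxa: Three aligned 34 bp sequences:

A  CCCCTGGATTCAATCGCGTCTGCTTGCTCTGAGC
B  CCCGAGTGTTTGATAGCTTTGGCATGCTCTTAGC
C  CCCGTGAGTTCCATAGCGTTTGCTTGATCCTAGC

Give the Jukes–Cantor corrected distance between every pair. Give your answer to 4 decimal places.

A–B: 12/34 sites differ → p ≈ 0.352941, d = −0.75 ln(1 − 0.470588) = 0.476991 ≈ 0.4770.
A–C: 9/34 sites differ → p ≈ 0.264706, d = −0.75 ln(1 − 0.352941) = 0.326488 ≈ 0.3265.
B–C: 9/34 sites differ → p ≈ 0.264706, d = −0.75 ln(1 − 0.352941) = 0.326488 ≈ 0.3265.

d(A,B) = 0.4770, d(A,C) = 0.3265, d(B,C) = 0.3265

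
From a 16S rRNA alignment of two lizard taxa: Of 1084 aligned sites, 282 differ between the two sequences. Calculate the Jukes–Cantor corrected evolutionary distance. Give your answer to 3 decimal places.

p = 282/1084 ≈ 0.260148.
d = −(3/4) ln(1 − 4p/3) = −0.75 ln(1 − 0.346864) = −0.75 ln(0.653136)
  = −0.75 × (-0.425970) = 0.319478 substitutions/site.

0.319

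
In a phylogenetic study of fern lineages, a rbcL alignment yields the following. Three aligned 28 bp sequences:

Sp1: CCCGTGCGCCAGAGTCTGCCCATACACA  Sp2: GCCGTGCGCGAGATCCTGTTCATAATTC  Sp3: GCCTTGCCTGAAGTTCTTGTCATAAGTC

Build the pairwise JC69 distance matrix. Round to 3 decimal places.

d(Sp1,Sp2) = 0.485, d(Sp1,Sp3) = 0.940, d(Sp2,Sp3) = 0.420

Sp1–Sp2: 10/28 sites differ → p ≈ 0.357143, d = −0.75 ln(1 − 0.476191) = 0.484971 ≈ 0.485.
Sp1–Sp3: 15/28 sites differ → p ≈ 0.535714, d = −0.75 ln(1 − 0.714285) = 0.939570 ≈ 0.940.
Sp2–Sp3: 9/28 sites differ → p ≈ 0.321429, d = −0.75 ln(1 − 0.428572) = 0.419713 ≈ 0.420.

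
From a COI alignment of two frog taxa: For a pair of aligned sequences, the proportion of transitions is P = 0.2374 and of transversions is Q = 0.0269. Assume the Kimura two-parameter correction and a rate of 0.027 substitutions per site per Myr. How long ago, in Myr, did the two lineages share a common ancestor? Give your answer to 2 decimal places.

6.71

Under the Kimura two-parameter model, d = −½ ln(1 − 2P − Q) − ¼ ln(1 − 2Q).
1 − 2P − Q = 0.4983, giving −½ ln(0.4983) = 0.348276.
1 − 2Q = 0.9462, giving −¼ ln(0.9462) = 0.013825.
d = 0.348276 + 0.013825 = 0.362101.
Under a molecular clock d = 2μt, so t = d/(2μ) = 0.362101 / (2 × 0.027) = 6.71 Myr.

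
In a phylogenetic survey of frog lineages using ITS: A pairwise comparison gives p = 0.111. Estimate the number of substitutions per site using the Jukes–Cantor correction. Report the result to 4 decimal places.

d = −(3/4) ln(1 − 4p/3) = −0.75 ln(1 − 0.148) = −0.75 ln(0.852)
  = −0.75 × (-0.160169) = 0.120127 substitutions/site.

0.1201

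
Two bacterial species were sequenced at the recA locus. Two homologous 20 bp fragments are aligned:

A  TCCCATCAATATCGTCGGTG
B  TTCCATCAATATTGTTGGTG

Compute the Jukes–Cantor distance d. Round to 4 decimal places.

The sequences differ at 3 of 20 sites (2, 13, 16), so p = 3/20 = 0.15.
d = −(3/4) ln(1 − 4p/3) = −0.75 ln(1 − 0.2) = −0.75 ln(0.8)
  = −0.75 × (-0.223144) = 0.167358 substitutions/site.

0.1674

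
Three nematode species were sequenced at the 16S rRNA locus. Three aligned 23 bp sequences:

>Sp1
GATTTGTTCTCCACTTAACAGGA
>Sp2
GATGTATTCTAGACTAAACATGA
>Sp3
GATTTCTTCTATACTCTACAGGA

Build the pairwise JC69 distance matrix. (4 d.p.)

d(Sp1,Sp2) = 0.3206, d(Sp1,Sp3) = 0.2567, d(Sp2,Sp3) = 0.3206

Sp1–Sp2: 6/23 sites differ → p ≈ 0.26087, d = −0.75 ln(1 − 0.347827) = 0.320584 ≈ 0.3206.
Sp1–Sp3: 5/23 sites differ → p ≈ 0.217391, d = −0.75 ln(1 − 0.289855) = 0.256715 ≈ 0.2567.
Sp2–Sp3: 6/23 sites differ → p ≈ 0.26087, d = −0.75 ln(1 − 0.347827) = 0.320584 ≈ 0.3206.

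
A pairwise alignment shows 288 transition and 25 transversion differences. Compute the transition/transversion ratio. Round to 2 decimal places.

11.52

R = 288/25 = 11.52.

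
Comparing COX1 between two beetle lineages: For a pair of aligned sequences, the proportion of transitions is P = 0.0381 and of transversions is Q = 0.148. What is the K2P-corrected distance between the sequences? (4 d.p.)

0.2147

Under the Kimura two-parameter model, d = −½ ln(1 − 2P − Q) − ¼ ln(1 − 2Q).
1 − 2P − Q = 0.7758, giving −½ ln(0.7758) = 0.126930.
1 − 2Q = 0.704, giving −¼ ln(0.704) = 0.087744.
d = 0.126930 + 0.087744 = 0.214674.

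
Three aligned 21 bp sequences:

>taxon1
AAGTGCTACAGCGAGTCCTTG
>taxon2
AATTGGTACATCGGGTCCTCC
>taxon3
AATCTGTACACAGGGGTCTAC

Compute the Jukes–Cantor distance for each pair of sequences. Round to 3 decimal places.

taxon1–taxon2: 6/21 sites differ → p ≈ 0.285714, d = −0.75 ln(1 − 0.380952) = 0.359679 ≈ 0.360.
taxon1–taxon3: 11/21 sites differ → p ≈ 0.52381, d = −0.75 ln(1 − 0.698413) = 0.899023 ≈ 0.899.
taxon2–taxon3: 7/21 sites differ → p ≈ 0.333333, d = −0.75 ln(1 − 0.444444) = 0.440839 ≈ 0.441.

d(taxon1,taxon2) = 0.360, d(taxon1,taxon3) = 0.899, d(taxon2,taxon3) = 0.441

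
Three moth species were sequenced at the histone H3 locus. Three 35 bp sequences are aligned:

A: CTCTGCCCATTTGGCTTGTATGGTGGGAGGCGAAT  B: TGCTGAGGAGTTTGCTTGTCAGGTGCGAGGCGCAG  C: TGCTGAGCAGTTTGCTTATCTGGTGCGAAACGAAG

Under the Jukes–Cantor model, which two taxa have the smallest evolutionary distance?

A–B: 12/35 differ, p = 0.343, d = 0.458.
A–C: 12/35 differ, p = 0.343, d = 0.458.
B–C: 6/35 differ, p = 0.171, d = 0.195.
The smallest distance is between B and C.

B and C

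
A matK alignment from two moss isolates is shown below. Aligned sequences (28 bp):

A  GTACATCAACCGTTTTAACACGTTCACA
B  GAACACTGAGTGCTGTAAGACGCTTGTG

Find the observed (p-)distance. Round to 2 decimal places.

0.50

The sequences differ at 14 of 28 positions.
p = 14/28 = 0.50.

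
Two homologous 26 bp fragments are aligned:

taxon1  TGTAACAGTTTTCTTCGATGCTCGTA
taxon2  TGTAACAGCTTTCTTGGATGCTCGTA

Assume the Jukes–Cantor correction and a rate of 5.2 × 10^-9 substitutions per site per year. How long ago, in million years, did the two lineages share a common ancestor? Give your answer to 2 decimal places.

7.80

The sequences differ at 2 of 26 sites (9, 16), so p = 2/26 ≈ 0.076923.
d = −(3/4) ln(1 − 4p/3) = −0.75 ln(1 − 0.102564) = −0.75 ln(0.897436)
  = −0.75 × (-0.108213) = 0.081160 substitutions/site.
Under a molecular clock d = 2μt, so t = d/(2μ) = 0.081160 / (2 × 5.2 × 10^-9) = 7.80 million years.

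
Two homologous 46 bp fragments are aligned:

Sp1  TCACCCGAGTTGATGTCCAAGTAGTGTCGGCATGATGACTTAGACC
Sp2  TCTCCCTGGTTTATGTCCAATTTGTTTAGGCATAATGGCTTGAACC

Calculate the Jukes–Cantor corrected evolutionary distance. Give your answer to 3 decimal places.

0.321

The sequences differ at 12 of 46 sites, so p = 12/46 ≈ 0.26087.
d = −(3/4) ln(1 − 4p/3) = −0.75 ln(1 − 0.347827) = −0.75 ln(0.652173)
  = −0.75 × (-0.427445) = 0.320584 substitutions/site.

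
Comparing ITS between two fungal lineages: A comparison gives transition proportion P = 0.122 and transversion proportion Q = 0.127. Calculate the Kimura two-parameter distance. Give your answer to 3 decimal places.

Under the Kimura two-parameter model, d = −½ ln(1 − 2P − Q) − ¼ ln(1 − 2Q).
1 − 2P − Q = 0.629, giving −½ ln(0.629) = 0.231812.
1 − 2Q = 0.746, giving −¼ ln(0.746) = 0.073257.
d = 0.231812 + 0.073257 = 0.305069.

0.305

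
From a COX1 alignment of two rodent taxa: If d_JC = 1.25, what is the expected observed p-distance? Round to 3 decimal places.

p = (3/4)(1 − e^(−4d/3)) = 0.75 × (1 − e^(-1.666667)) = 0.75 × (1 − 0.188876) = 0.608343.

0.608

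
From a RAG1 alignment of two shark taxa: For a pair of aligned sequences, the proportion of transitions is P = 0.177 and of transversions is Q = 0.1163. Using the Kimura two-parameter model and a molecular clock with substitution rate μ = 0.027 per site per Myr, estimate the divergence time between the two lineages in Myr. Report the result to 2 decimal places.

Under the Kimura two-parameter model, d = −½ ln(1 − 2P − Q) − ¼ ln(1 − 2Q).
1 − 2P − Q = 0.5297, giving −½ ln(0.5297) = 0.317722.
1 − 2Q = 0.7674, giving −¼ ln(0.7674) = 0.066187.
d = 0.317722 + 0.066187 = 0.383909.
Under a molecular clock d = 2μt, so t = d/(2μ) = 0.383909 / (2 × 0.027) = 7.11 Myr.

7.11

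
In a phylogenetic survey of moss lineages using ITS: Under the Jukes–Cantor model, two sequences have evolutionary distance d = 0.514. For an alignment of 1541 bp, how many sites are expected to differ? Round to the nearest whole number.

573

Invert JC69: p = (3/4)(1 − e^(−4d/3)) = 0.75 × (1 − e^(-0.685333)) = 0.75 × (1 − 0.503922) = 0.372059.
Expected differing sites = pL ≈ 0.372059 × 1541 = 573.342919 ≈ 573.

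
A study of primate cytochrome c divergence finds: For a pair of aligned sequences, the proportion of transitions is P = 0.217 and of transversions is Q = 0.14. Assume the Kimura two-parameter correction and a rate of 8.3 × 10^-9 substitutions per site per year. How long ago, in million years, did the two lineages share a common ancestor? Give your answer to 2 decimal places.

Under the Kimura two-parameter model, d = −½ ln(1 − 2P − Q) − ¼ ln(1 − 2Q).
1 − 2P − Q = 0.426, giving −½ ln(0.426) = 0.426658.
1 − 2Q = 0.72, giving −¼ ln(0.72) = 0.082126.
d = 0.426658 + 0.082126 = 0.508784.
Under a molecular clock d = 2μt, so t = d/(2μ) = 0.508784 / (2 × 8.3 × 10^-9) = 30.65 million years.

30.65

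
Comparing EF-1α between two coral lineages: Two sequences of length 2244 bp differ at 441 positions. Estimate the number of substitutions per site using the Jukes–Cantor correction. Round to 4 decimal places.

p = 441/2244 ≈ 0.196524.
d = −(3/4) ln(1 − 4p/3) = −0.75 ln(1 − 0.262032) = −0.75 ln(0.737968)
  = −0.75 × (-0.303855) = 0.227891 substitutions/site.

0.2279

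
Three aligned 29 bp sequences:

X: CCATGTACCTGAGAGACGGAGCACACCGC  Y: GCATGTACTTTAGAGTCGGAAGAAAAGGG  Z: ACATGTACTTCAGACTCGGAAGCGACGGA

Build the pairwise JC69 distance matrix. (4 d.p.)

d(X,Y) = 0.4618, d(X,Z) = 0.5285, d(Y,Z) = 0.2913

X–Y: 10/29 sites differ → p ≈ 0.344828, d = −0.75 ln(1 − 0.459771) = 0.461822 ≈ 0.4618.
X–Z: 11/29 sites differ → p ≈ 0.37931, d = −0.75 ln(1 − 0.505747) = 0.528531 ≈ 0.5285.
Y–Z: 7/29 sites differ → p ≈ 0.241379, d = −0.75 ln(1 − 0.321839) = 0.291278 ≈ 0.2913.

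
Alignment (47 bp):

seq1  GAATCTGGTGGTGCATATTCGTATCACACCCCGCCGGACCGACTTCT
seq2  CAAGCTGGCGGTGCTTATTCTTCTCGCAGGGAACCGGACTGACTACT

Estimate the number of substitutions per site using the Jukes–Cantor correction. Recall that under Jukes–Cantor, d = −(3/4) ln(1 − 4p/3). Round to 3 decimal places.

The sequences differ at 14 of 47 sites, so p = 14/47 ≈ 0.297872.
d = −(3/4) ln(1 − 4p/3) = −0.75 ln(1 − 0.397163) = −0.75 ln(0.602837)
  = −0.75 × (-0.506108) = 0.379581 substitutions/site.

0.380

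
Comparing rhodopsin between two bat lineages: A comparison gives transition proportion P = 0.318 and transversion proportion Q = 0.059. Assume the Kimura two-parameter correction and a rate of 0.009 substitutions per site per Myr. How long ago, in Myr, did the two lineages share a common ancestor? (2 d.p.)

34.73

Under the Kimura two-parameter model, d = −½ ln(1 − 2P − Q) − ¼ ln(1 − 2Q).
1 − 2P − Q = 0.305, giving −½ ln(0.305) = 0.593722.
1 − 2Q = 0.882, giving −¼ ln(0.882) = 0.031391.
d = 0.593722 + 0.031391 = 0.625113.
Under a molecular clock d = 2μt, so t = d/(2μ) = 0.625113 / (2 × 0.009) = 34.73 Myr.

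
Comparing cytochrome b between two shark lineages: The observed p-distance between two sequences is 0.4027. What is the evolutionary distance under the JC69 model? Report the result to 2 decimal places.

0.58

d = −(3/4) ln(1 − 4p/3) = −0.75 ln(1 − 0.536933) = −0.75 ln(0.463067)
  = −0.75 × (-0.769884) = 0.577413 substitutions/site.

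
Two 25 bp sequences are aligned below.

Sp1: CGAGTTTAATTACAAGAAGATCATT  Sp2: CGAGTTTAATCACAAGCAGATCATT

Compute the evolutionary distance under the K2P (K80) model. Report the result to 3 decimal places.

0.085

Of 25 sites, 1 differences are transitions and 1 are transversions, so P = 1/25 = 0.04 and Q = 1/25 = 0.04.
Under the Kimura two-parameter model, d = −½ ln(1 − 2P − Q) − ¼ ln(1 − 2Q).
1 − 2P − Q = 0.88, giving −½ ln(0.88) = 0.063917.
1 − 2Q = 0.92, giving −¼ ln(0.92) = 0.020845.
d = 0.063917 + 0.020845 = 0.084762.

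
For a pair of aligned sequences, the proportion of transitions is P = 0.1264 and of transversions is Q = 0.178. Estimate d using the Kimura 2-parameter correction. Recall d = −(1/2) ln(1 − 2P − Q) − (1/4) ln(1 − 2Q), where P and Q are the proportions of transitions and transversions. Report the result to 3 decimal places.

Under the Kimura two-parameter model, d = −½ ln(1 − 2P − Q) − ¼ ln(1 − 2Q).
1 − 2P − Q = 0.5692, giving −½ ln(0.5692) = 0.281762.
1 − 2Q = 0.644, giving −¼ ln(0.644) = 0.110014.
d = 0.281762 + 0.110014 = 0.391776.

0.392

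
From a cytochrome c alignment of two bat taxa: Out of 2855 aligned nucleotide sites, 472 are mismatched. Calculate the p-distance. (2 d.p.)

p = 472/2855 = 0.165323… ≈ 0.17 (to 2 d.p.).

0.17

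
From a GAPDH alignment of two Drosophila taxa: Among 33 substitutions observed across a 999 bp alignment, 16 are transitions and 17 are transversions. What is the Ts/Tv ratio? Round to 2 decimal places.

0.94

R = 16/17 = 0.941176… ≈ 0.94 (to 2 d.p.).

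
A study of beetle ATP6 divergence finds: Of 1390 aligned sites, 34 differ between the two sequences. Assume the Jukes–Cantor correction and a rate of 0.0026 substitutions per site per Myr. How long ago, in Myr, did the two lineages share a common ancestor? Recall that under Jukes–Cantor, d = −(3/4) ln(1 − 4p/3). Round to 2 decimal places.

p = 34/1390 ≈ 0.02446.
d = −(3/4) ln(1 − 4p/3) = −0.75 ln(1 − 0.032613) = −0.75 ln(0.967387)
  = −0.75 × (-0.033157) = 0.024868 substitutions/site.
Under a molecular clock d = 2μt, so t = d/(2μ) = 0.024868 / (2 × 0.0026) = 4.78 Myr.

4.78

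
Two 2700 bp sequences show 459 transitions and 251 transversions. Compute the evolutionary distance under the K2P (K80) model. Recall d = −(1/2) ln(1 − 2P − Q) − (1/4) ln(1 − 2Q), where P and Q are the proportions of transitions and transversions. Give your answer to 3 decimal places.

0.335

P = 459/2700 = 0.17 and Q = 251/2700 ≈ 0.092963.
Under the Kimura two-parameter model, d = −½ ln(1 − 2P − Q) − ¼ ln(1 − 2Q).
1 − 2P − Q = 0.567037, giving −½ ln(0.567037) = 0.283665.
1 − 2Q = 0.814074, giving −¼ ln(0.814074) = 0.051426.
d = 0.283665 + 0.051426 = 0.335091.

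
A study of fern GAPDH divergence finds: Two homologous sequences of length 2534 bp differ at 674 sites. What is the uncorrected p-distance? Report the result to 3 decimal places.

0.266

p = 674/2534 = 0.265982… ≈ 0.266 (to 3 d.p.).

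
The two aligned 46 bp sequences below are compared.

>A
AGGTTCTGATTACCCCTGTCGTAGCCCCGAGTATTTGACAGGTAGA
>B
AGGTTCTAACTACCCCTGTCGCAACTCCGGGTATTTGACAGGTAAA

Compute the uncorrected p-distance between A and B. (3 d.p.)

0.152

The sequences differ at 7 of 46 positions (sites 8, 10, 22, 24, 26, 30, 45).
p = 7/46 = 0.152173… ≈ 0.152 (to 3 d.p.).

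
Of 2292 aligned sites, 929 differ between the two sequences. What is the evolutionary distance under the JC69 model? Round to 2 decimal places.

p = 929/2292 ≈ 0.405323.
d = −(3/4) ln(1 − 4p/3) = −0.75 ln(1 − 0.540431) = −0.75 ln(0.459569)
  = −0.75 × (-0.777466) = 0.583100 substitutions/site.

0.58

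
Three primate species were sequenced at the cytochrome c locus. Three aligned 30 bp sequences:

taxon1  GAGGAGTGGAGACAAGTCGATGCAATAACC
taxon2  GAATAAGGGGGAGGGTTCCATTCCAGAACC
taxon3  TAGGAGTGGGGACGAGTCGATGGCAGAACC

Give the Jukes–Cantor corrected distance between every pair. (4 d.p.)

d(taxon1,taxon2) = 0.6467, d(taxon1,taxon3) = 0.2326, d(taxon2,taxon3) = 0.5034

taxon1–taxon2: 13/30 sites differ → p ≈ 0.433333, d = −0.75 ln(1 − 0.577777) = 0.646666 ≈ 0.6467.
taxon1–taxon3: 6/30 sites differ → p = 0.2, d = −0.75 ln(1 − 0.266667) = 0.232617 ≈ 0.2326.
taxon2–taxon3: 11/30 sites differ → p ≈ 0.366667, d = −0.75 ln(1 − 0.488889) = 0.503376 ≈ 0.5034.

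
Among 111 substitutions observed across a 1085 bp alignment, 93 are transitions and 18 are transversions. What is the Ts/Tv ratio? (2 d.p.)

R = 93/18 = 5.166666… ≈ 5.17 (to 2 d.p.).

5.17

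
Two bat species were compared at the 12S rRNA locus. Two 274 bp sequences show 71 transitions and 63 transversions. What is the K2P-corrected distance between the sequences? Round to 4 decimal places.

0.8435

P = 71/274 ≈ 0.259124 and Q = 63/274 ≈ 0.229927.
Under the Kimura two-parameter model, d = −½ ln(1 − 2P − Q) − ¼ ln(1 − 2Q).
1 − 2P − Q = 0.251825, giving −½ ln(0.251825) = 0.689510.
1 − 2Q = 0.540146, giving −¼ ln(0.540146) = 0.153979.
d = 0.689510 + 0.153979 = 0.843489.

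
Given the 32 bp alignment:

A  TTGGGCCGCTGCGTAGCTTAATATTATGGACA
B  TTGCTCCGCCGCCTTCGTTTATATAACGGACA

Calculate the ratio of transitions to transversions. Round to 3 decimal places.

Transitions are A↔G and C↔T; transversions are all other mismatches.
Transitions: 2. Transversions: 8.
R = 2/8 = 0.250.

0.250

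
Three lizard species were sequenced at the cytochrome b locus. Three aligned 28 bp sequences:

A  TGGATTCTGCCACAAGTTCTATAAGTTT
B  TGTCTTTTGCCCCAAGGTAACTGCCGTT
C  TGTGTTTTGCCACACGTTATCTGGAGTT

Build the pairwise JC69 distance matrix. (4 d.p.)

A–B: 12/28 sites differ → p ≈ 0.428571, d = −0.75 ln(1 − 0.571428) = 0.635472 ≈ 0.6355.
A–C: 10/28 sites differ → p ≈ 0.357143, d = −0.75 ln(1 − 0.476191) = 0.484971 ≈ 0.4850.
B–C: 7/28 sites differ → p = 0.25, d = −0.75 ln(1 − 0.333333) = 0.304098 ≈ 0.3041.

d(A,B) = 0.6355, d(A,C) = 0.4850, d(B,C) = 0.3041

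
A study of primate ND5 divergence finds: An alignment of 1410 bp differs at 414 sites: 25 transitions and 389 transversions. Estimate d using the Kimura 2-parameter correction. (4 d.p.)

P = 25/1410 ≈ 0.01773 and Q = 389/1410 ≈ 0.275887.
Under the Kimura two-parameter model, d = −½ ln(1 − 2P − Q) − ¼ ln(1 − 2Q).
1 − 2P − Q = 0.688653, giving −½ ln(0.688653) = 0.186509.
1 − 2Q = 0.448226, giving −¼ ln(0.448226) = 0.200614.
d = 0.186509 + 0.200614 = 0.387123.

0.3871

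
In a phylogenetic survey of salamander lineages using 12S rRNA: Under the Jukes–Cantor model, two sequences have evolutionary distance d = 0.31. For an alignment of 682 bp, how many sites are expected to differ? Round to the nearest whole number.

173

Invert JC69: p = (3/4)(1 − e^(−4d/3)) = 0.75 × (1 − e^(-0.413333)) = 0.75 × (1 − 0.661442) = 0.253919.
Expected differing sites = pL ≈ 0.253919 × 682 = 173.172758 ≈ 173.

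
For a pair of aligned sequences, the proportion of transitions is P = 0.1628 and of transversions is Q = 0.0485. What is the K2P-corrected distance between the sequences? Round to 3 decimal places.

0.260

Under the Kimura two-parameter model, d = −½ ln(1 − 2P − Q) − ¼ ln(1 − 2Q).
1 − 2P − Q = 0.6259, giving −½ ln(0.6259) = 0.234282.
1 − 2Q = 0.903, giving −¼ ln(0.903) = 0.025508.
d = 0.234282 + 0.025508 = 0.259790.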